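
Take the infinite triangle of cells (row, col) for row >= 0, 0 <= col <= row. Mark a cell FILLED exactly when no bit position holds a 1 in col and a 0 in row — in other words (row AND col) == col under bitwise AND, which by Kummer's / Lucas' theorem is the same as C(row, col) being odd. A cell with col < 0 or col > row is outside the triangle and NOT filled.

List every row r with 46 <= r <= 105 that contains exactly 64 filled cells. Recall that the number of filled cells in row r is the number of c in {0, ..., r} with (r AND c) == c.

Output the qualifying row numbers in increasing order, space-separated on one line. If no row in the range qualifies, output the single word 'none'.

Row r has 2^popcount(r) filled cells, so we need popcount(r) = log2(64) = 6.
Scan r = 46..105 and keep those with exactly 6 one-bits:
r=46=101110 popcount=4 -> skip
r=47=101111 popcount=5 -> skip
r=48=110000 popcount=2 -> skip
r=49=110001 popcount=3 -> skip
r=50=110010 popcount=3 -> skip
r=51=110011 popcount=4 -> skip
r=52=110100 popcount=3 -> skip
r=53=110101 popcount=4 -> skip
r=54=110110 popcount=4 -> skip
r=55=110111 popcount=5 -> skip
r=56=111000 popcount=3 -> skip
r=57=111001 popcount=4 -> skip
r=58=111010 popcount=4 -> skip
r=59=111011 popcount=5 -> skip
r=60=111100 popcount=4 -> skip
r=61=111101 popcount=5 -> skip
r=62=111110 popcount=5 -> skip
r=63=111111 popcount=6 -> KEEP
r=64=1000000 popcount=1 -> skip
r=65=1000001 popcount=2 -> skip
r=66=1000010 popcount=2 -> skip
r=67=1000011 popcount=3 -> skip
r=68=1000100 popcount=2 -> skip
r=69=1000101 popcount=3 -> skip
r=70=1000110 popcount=3 -> skip
r=71=1000111 popcount=4 -> skip
r=72=1001000 popcount=2 -> skip
r=73=1001001 popcount=3 -> skip
r=74=1001010 popcount=3 -> skip
r=75=1001011 popcount=4 -> skip
r=76=1001100 popcount=3 -> skip
r=77=1001101 popcount=4 -> skip
r=78=1001110 popcount=4 -> skip
r=79=1001111 popcount=5 -> skip
r=80=1010000 popcount=2 -> skip
r=81=1010001 popcount=3 -> skip
r=82=1010010 popcount=3 -> skip
r=83=1010011 popcount=4 -> skip
r=84=1010100 popcount=3 -> skip
r=85=1010101 popcount=4 -> skip
r=86=1010110 popcount=4 -> skip
r=87=1010111 popcount=5 -> skip
r=88=1011000 popcount=3 -> skip
r=89=1011001 popcount=4 -> skip
r=90=1011010 popcount=4 -> skip
r=91=1011011 popcount=5 -> skip
r=92=1011100 popcount=4 -> skip
r=93=1011101 popcount=5 -> skip
r=94=1011110 popcount=5 -> skip
r=95=1011111 popcount=6 -> KEEP
r=96=1100000 popcount=2 -> skip
r=97=1100001 popcount=3 -> skip
r=98=1100010 popcount=3 -> skip
r=99=1100011 popcount=4 -> skip
r=100=1100100 popcount=3 -> skip
r=101=1100101 popcount=4 -> skip
r=102=1100110 popcount=4 -> skip
r=103=1100111 popcount=5 -> skip
r=104=1101000 popcount=3 -> skip
r=105=1101001 popcount=4 -> skip
Kept rows: 63 95

Answer: 63 95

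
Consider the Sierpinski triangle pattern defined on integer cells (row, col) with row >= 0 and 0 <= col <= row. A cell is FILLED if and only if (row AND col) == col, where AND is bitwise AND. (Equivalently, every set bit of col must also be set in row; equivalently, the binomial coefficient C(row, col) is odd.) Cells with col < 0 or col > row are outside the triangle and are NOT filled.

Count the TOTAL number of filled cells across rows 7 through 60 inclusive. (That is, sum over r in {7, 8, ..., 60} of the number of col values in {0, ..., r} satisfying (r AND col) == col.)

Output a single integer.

r7=111 pc3: +8 =8
r8=1000 pc1: +2 =10
r9=1001 pc2: +4 =14
r10=1010 pc2: +4 =18
r11=1011 pc3: +8 =26
r12=1100 pc2: +4 =30
r13=1101 pc3: +8 =38
r14=1110 pc3: +8 =46
r15=1111 pc4: +16 =62
r16=10000 pc1: +2 =64
r17=10001 pc2: +4 =68
r18=10010 pc2: +4 =72
r19=10011 pc3: +8 =80
r20=10100 pc2: +4 =84
r21=10101 pc3: +8 =92
r22=10110 pc3: +8 =100
r23=10111 pc4: +16 =116
r24=11000 pc2: +4 =120
r25=11001 pc3: +8 =128
r26=11010 pc3: +8 =136
r27=11011 pc4: +16 =152
r28=11100 pc3: +8 =160
r29=11101 pc4: +16 =176
r30=11110 pc4: +16 =192
r31=11111 pc5: +32 =224
r32=100000 pc1: +2 =226
r33=100001 pc2: +4 =230
r34=100010 pc2: +4 =234
r35=100011 pc3: +8 =242
r36=100100 pc2: +4 =246
r37=100101 pc3: +8 =254
r38=100110 pc3: +8 =262
r39=100111 pc4: +16 =278
r40=101000 pc2: +4 =282
r41=101001 pc3: +8 =290
r42=101010 pc3: +8 =298
r43=101011 pc4: +16 =314
r44=101100 pc3: +8 =322
r45=101101 pc4: +16 =338
r46=101110 pc4: +16 =354
r47=101111 pc5: +32 =386
r48=110000 pc2: +4 =390
r49=110001 pc3: +8 =398
r50=110010 pc3: +8 =406
r51=110011 pc4: +16 =422
r52=110100 pc3: +8 =430
r53=110101 pc4: +16 =446
r54=110110 pc4: +16 =462
r55=110111 pc5: +32 =494
r56=111000 pc3: +8 =502
r57=111001 pc4: +16 =518
r58=111010 pc4: +16 =534
r59=111011 pc5: +32 =566
r60=111100 pc4: +16 =582

Answer: 582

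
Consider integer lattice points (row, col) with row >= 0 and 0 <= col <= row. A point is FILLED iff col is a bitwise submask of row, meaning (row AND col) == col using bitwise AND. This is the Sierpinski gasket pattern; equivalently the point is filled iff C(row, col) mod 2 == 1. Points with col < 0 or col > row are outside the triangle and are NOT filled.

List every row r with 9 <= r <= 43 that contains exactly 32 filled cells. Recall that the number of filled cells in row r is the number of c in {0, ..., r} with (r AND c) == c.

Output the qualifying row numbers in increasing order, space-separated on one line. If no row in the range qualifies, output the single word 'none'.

Row r has 2^popcount(r) filled cells, so we need popcount(r) = log2(32) = 5.
Scan r = 9..43 and keep those with exactly 5 one-bits:
r=9=1001 popcount=2 -> skip
r=10=1010 popcount=2 -> skip
r=11=1011 popcount=3 -> skip
r=12=1100 popcount=2 -> skip
r=13=1101 popcount=3 -> skip
r=14=1110 popcount=3 -> skip
r=15=1111 popcount=4 -> skip
r=16=10000 popcount=1 -> skip
r=17=10001 popcount=2 -> skip
r=18=10010 popcount=2 -> skip
r=19=10011 popcount=3 -> skip
r=20=10100 popcount=2 -> skip
r=21=10101 popcount=3 -> skip
r=22=10110 popcount=3 -> skip
r=23=10111 popcount=4 -> skip
r=24=11000 popcount=2 -> skip
r=25=11001 popcount=3 -> skip
r=26=11010 popcount=3 -> skip
r=27=11011 popcount=4 -> skip
r=28=11100 popcount=3 -> skip
r=29=11101 popcount=4 -> skip
r=30=11110 popcount=4 -> skip
r=31=11111 popcount=5 -> KEEP
r=32=100000 popcount=1 -> skip
r=33=100001 popcount=2 -> skip
r=34=100010 popcount=2 -> skip
r=35=100011 popcount=3 -> skip
r=36=100100 popcount=2 -> skip
r=37=100101 popcount=3 -> skip
r=38=100110 popcount=3 -> skip
r=39=100111 popcount=4 -> skip
r=40=101000 popcount=2 -> skip
r=41=101001 popcount=3 -> skip
r=42=101010 popcount=3 -> skip
r=43=101011 popcount=4 -> skip
Kept rows: 31

Answer: 31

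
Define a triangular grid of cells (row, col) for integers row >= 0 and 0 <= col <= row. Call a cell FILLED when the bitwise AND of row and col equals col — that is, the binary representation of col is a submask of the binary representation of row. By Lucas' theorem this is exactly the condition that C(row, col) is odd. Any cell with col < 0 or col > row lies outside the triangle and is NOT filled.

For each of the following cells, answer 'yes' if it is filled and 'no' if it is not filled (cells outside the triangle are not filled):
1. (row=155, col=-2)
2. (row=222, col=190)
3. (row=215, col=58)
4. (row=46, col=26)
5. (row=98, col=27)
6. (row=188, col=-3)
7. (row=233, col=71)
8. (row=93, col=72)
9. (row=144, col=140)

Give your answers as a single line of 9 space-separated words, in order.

(155,-2): col outside [0, 155] -> not filled
(222,190): row=0b11011110, col=0b10111110, row AND col = 0b10011110 = 158; 158 != 190 -> empty
(215,58): row=0b11010111, col=0b111010, row AND col = 0b10010 = 18; 18 != 58 -> empty
(46,26): row=0b101110, col=0b11010, row AND col = 0b1010 = 10; 10 != 26 -> empty
(98,27): row=0b1100010, col=0b11011, row AND col = 0b10 = 2; 2 != 27 -> empty
(188,-3): col outside [0, 188] -> not filled
(233,71): row=0b11101001, col=0b1000111, row AND col = 0b1000001 = 65; 65 != 71 -> empty
(93,72): row=0b1011101, col=0b1001000, row AND col = 0b1001000 = 72; 72 == 72 -> filled
(144,140): row=0b10010000, col=0b10001100, row AND col = 0b10000000 = 128; 128 != 140 -> empty

Answer: no no no no no no no yes no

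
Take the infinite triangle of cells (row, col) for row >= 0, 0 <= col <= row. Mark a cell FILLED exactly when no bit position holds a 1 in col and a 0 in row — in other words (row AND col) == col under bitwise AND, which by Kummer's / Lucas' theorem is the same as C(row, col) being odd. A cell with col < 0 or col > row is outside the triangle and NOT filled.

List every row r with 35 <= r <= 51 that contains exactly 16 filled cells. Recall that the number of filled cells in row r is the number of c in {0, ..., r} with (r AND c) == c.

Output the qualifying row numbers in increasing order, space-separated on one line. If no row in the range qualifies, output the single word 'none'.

Row r has 2^popcount(r) filled cells, so we need popcount(r) = log2(16) = 4.
Scan r = 35..51 and keep those with exactly 4 one-bits:
r=35=100011 popcount=3 -> skip
r=36=100100 popcount=2 -> skip
r=37=100101 popcount=3 -> skip
r=38=100110 popcount=3 -> skip
r=39=100111 popcount=4 -> KEEP
r=40=101000 popcount=2 -> skip
r=41=101001 popcount=3 -> skip
r=42=101010 popcount=3 -> skip
r=43=101011 popcount=4 -> KEEP
r=44=101100 popcount=3 -> skip
r=45=101101 popcount=4 -> KEEP
r=46=101110 popcount=4 -> KEEP
r=47=101111 popcount=5 -> skip
r=48=110000 popcount=2 -> skip
r=49=110001 popcount=3 -> skip
r=50=110010 popcount=3 -> skip
r=51=110011 popcount=4 -> KEEP
Kept rows: 39 43 45 46 51

Answer: 39 43 45 46 51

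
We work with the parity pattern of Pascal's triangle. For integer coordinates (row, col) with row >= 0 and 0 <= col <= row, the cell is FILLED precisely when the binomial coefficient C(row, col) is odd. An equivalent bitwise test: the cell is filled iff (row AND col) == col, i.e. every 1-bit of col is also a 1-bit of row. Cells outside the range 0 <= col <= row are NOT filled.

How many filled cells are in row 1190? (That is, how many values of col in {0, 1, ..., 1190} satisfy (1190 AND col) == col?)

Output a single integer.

Answer: 32

Derivation:
1190 in binary = 10010100110
popcount(1190) = number of 1-bits in 10010100110 = 5
A col c satisfies (1190 AND c) == c iff every set bit of c is also set in 1190; each of the 5 set bits of 1190 can independently be on or off in c.
count = 2^5 = 32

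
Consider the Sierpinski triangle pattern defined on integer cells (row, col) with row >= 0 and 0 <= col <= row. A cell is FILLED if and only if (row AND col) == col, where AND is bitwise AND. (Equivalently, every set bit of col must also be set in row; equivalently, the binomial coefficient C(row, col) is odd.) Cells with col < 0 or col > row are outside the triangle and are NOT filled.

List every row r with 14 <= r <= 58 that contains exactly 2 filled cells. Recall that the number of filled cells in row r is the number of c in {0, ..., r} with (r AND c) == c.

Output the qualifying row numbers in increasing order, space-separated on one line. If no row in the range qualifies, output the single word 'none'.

Row r has 2^popcount(r) filled cells, so we need popcount(r) = log2(2) = 1.
Scan r = 14..58 and keep those with exactly 1 one-bits:
r=14=1110 popcount=3 -> skip
r=15=1111 popcount=4 -> skip
r=16=10000 popcount=1 -> KEEP
r=17=10001 popcount=2 -> skip
r=18=10010 popcount=2 -> skip
r=19=10011 popcount=3 -> skip
r=20=10100 popcount=2 -> skip
r=21=10101 popcount=3 -> skip
r=22=10110 popcount=3 -> skip
r=23=10111 popcount=4 -> skip
r=24=11000 popcount=2 -> skip
r=25=11001 popcount=3 -> skip
r=26=11010 popcount=3 -> skip
r=27=11011 popcount=4 -> skip
r=28=11100 popcount=3 -> skip
r=29=11101 popcount=4 -> skip
r=30=11110 popcount=4 -> skip
r=31=11111 popcount=5 -> skip
r=32=100000 popcount=1 -> KEEP
r=33=100001 popcount=2 -> skip
r=34=100010 popcount=2 -> skip
r=35=100011 popcount=3 -> skip
r=36=100100 popcount=2 -> skip
r=37=100101 popcount=3 -> skip
r=38=100110 popcount=3 -> skip
r=39=100111 popcount=4 -> skip
r=40=101000 popcount=2 -> skip
r=41=101001 popcount=3 -> skip
r=42=101010 popcount=3 -> skip
r=43=101011 popcount=4 -> skip
r=44=101100 popcount=3 -> skip
r=45=101101 popcount=4 -> skip
r=46=101110 popcount=4 -> skip
r=47=101111 popcount=5 -> skip
r=48=110000 popcount=2 -> skip
r=49=110001 popcount=3 -> skip
r=50=110010 popcount=3 -> skip
r=51=110011 popcount=4 -> skip
r=52=110100 popcount=3 -> skip
r=53=110101 popcount=4 -> skip
r=54=110110 popcount=4 -> skip
r=55=110111 popcount=5 -> skip
r=56=111000 popcount=3 -> skip
r=57=111001 popcount=4 -> skip
r=58=111010 popcount=4 -> skip
Kept rows: 16 32

Answer: 16 32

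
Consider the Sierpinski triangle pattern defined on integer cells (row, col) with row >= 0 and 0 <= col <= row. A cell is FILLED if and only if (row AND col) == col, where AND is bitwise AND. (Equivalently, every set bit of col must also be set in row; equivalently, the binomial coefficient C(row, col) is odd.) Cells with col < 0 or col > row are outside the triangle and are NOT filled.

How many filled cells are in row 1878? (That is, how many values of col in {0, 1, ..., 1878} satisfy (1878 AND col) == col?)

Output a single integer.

Answer: 128

Derivation:
1878 in binary = 11101010110
popcount(1878) = number of 1-bits in 11101010110 = 7
A col c satisfies (1878 AND c) == c iff every set bit of c is also set in 1878; each of the 7 set bits of 1878 can independently be on or off in c.
count = 2^7 = 128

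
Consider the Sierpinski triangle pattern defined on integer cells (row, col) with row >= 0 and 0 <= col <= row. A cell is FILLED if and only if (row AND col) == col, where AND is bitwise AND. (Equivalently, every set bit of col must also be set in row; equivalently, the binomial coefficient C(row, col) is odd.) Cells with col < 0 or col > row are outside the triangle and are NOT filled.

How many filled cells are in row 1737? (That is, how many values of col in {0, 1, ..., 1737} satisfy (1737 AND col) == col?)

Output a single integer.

1737 in binary = 11011001001
popcount(1737) = number of 1-bits in 11011001001 = 6
A col c satisfies (1737 AND c) == c iff every set bit of c is also set in 1737; each of the 6 set bits of 1737 can independently be on or off in c.
count = 2^6 = 64

Answer: 64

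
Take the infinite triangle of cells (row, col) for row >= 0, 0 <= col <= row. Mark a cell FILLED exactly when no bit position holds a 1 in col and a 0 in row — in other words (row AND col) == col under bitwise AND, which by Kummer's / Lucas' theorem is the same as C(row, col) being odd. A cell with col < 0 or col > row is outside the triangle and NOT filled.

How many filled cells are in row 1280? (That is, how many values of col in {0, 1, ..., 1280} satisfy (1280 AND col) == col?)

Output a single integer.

1280 in binary = 10100000000
popcount(1280) = number of 1-bits in 10100000000 = 2
A col c satisfies (1280 AND c) == c iff every set bit of c is also set in 1280; each of the 2 set bits of 1280 can independently be on or off in c.
count = 2^2 = 4

Answer: 4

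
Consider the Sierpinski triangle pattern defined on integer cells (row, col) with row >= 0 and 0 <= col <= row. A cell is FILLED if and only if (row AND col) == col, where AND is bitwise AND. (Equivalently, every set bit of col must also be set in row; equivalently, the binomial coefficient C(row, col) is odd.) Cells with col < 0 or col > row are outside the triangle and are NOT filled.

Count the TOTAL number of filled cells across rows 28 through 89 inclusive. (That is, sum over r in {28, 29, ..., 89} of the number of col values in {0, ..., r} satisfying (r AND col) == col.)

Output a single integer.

Answer: 852

Derivation:
r28=11100 pc3: +8 =8
r29=11101 pc4: +16 =24
r30=11110 pc4: +16 =40
r31=11111 pc5: +32 =72
r32=100000 pc1: +2 =74
r33=100001 pc2: +4 =78
r34=100010 pc2: +4 =82
r35=100011 pc3: +8 =90
r36=100100 pc2: +4 =94
r37=100101 pc3: +8 =102
r38=100110 pc3: +8 =110
r39=100111 pc4: +16 =126
r40=101000 pc2: +4 =130
r41=101001 pc3: +8 =138
r42=101010 pc3: +8 =146
r43=101011 pc4: +16 =162
r44=101100 pc3: +8 =170
r45=101101 pc4: +16 =186
r46=101110 pc4: +16 =202
r47=101111 pc5: +32 =234
r48=110000 pc2: +4 =238
r49=110001 pc3: +8 =246
r50=110010 pc3: +8 =254
r51=110011 pc4: +16 =270
r52=110100 pc3: +8 =278
r53=110101 pc4: +16 =294
r54=110110 pc4: +16 =310
r55=110111 pc5: +32 =342
r56=111000 pc3: +8 =350
r57=111001 pc4: +16 =366
r58=111010 pc4: +16 =382
r59=111011 pc5: +32 =414
r60=111100 pc4: +16 =430
r61=111101 pc5: +32 =462
r62=111110 pc5: +32 =494
r63=111111 pc6: +64 =558
r64=1000000 pc1: +2 =560
r65=1000001 pc2: +4 =564
r66=1000010 pc2: +4 =568
r67=1000011 pc3: +8 =576
r68=1000100 pc2: +4 =580
r69=1000101 pc3: +8 =588
r70=1000110 pc3: +8 =596
r71=1000111 pc4: +16 =612
r72=1001000 pc2: +4 =616
r73=1001001 pc3: +8 =624
r74=1001010 pc3: +8 =632
r75=1001011 pc4: +16 =648
r76=1001100 pc3: +8 =656
r77=1001101 pc4: +16 =672
r78=1001110 pc4: +16 =688
r79=1001111 pc5: +32 =720
r80=1010000 pc2: +4 =724
r81=1010001 pc3: +8 =732
r82=1010010 pc3: +8 =740
r83=1010011 pc4: +16 =756
r84=1010100 pc3: +8 =764
r85=1010101 pc4: +16 =780
r86=1010110 pc4: +16 =796
r87=1010111 pc5: +32 =828
r88=1011000 pc3: +8 =836
r89=1011001 pc4: +16 =852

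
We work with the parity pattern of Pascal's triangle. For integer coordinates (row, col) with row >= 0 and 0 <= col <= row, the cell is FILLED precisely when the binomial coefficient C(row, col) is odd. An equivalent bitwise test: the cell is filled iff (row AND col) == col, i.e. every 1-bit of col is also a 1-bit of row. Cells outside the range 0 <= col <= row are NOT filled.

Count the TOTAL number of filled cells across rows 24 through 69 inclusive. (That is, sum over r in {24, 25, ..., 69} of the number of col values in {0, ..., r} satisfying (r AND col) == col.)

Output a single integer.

r24=11000 pc2: +4 =4
r25=11001 pc3: +8 =12
r26=11010 pc3: +8 =20
r27=11011 pc4: +16 =36
r28=11100 pc3: +8 =44
r29=11101 pc4: +16 =60
r30=11110 pc4: +16 =76
r31=11111 pc5: +32 =108
r32=100000 pc1: +2 =110
r33=100001 pc2: +4 =114
r34=100010 pc2: +4 =118
r35=100011 pc3: +8 =126
r36=100100 pc2: +4 =130
r37=100101 pc3: +8 =138
r38=100110 pc3: +8 =146
r39=100111 pc4: +16 =162
r40=101000 pc2: +4 =166
r41=101001 pc3: +8 =174
r42=101010 pc3: +8 =182
r43=101011 pc4: +16 =198
r44=101100 pc3: +8 =206
r45=101101 pc4: +16 =222
r46=101110 pc4: +16 =238
r47=101111 pc5: +32 =270
r48=110000 pc2: +4 =274
r49=110001 pc3: +8 =282
r50=110010 pc3: +8 =290
r51=110011 pc4: +16 =306
r52=110100 pc3: +8 =314
r53=110101 pc4: +16 =330
r54=110110 pc4: +16 =346
r55=110111 pc5: +32 =378
r56=111000 pc3: +8 =386
r57=111001 pc4: +16 =402
r58=111010 pc4: +16 =418
r59=111011 pc5: +32 =450
r60=111100 pc4: +16 =466
r61=111101 pc5: +32 =498
r62=111110 pc5: +32 =530
r63=111111 pc6: +64 =594
r64=1000000 pc1: +2 =596
r65=1000001 pc2: +4 =600
r66=1000010 pc2: +4 =604
r67=1000011 pc3: +8 =612
r68=1000100 pc2: +4 =616
r69=1000101 pc3: +8 =624

Answer: 624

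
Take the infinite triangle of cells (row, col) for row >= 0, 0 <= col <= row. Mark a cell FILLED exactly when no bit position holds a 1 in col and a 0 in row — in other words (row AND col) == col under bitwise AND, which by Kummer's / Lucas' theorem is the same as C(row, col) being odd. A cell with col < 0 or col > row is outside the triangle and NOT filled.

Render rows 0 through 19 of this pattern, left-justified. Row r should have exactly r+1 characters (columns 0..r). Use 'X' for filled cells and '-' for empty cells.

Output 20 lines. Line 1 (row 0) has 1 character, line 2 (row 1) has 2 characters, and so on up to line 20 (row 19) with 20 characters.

Answer: X
XX
X-X
XXXX
X---X
XX--XX
X-X-X-X
XXXXXXXX
X-------X
XX------XX
X-X-----X-X
XXXX----XXXX
X---X---X---X
XX--XX--XX--XX
X-X-X-X-X-X-X-X
XXXXXXXXXXXXXXXX
X---------------X
XX--------------XX
X-X-------------X-X
XXXX------------XXXX

Derivation:
r0=0: X
r1=1: XX
r2=10: X-X
r3=11: XXXX
r4=100: X---X
r5=101: XX--XX
r6=110: X-X-X-X
r7=111: XXXXXXXX
r8=1000: X-------X
r9=1001: XX------XX
r10=1010: X-X-----X-X
r11=1011: XXXX----XXXX
r12=1100: X---X---X---X
r13=1101: XX--XX--XX--XX
r14=1110: X-X-X-X-X-X-X-X
r15=1111: XXXXXXXXXXXXXXXX
r16=10000: X---------------X
r17=10001: XX--------------XX
r18=10010: X-X-------------X-X
r19=10011: XXXX------------XXXX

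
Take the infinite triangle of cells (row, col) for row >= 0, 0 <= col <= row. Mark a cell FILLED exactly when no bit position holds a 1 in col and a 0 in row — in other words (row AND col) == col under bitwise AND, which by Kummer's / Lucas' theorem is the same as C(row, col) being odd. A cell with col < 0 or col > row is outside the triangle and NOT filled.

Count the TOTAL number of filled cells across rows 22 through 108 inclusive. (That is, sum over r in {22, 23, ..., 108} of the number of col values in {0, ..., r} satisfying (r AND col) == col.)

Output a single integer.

Answer: 1300

Derivation:
r22=10110 pc3: +8 =8
r23=10111 pc4: +16 =24
r24=11000 pc2: +4 =28
r25=11001 pc3: +8 =36
r26=11010 pc3: +8 =44
r27=11011 pc4: +16 =60
r28=11100 pc3: +8 =68
r29=11101 pc4: +16 =84
r30=11110 pc4: +16 =100
r31=11111 pc5: +32 =132
r32=100000 pc1: +2 =134
r33=100001 pc2: +4 =138
r34=100010 pc2: +4 =142
r35=100011 pc3: +8 =150
r36=100100 pc2: +4 =154
r37=100101 pc3: +8 =162
r38=100110 pc3: +8 =170
r39=100111 pc4: +16 =186
r40=101000 pc2: +4 =190
r41=101001 pc3: +8 =198
r42=101010 pc3: +8 =206
r43=101011 pc4: +16 =222
r44=101100 pc3: +8 =230
r45=101101 pc4: +16 =246
r46=101110 pc4: +16 =262
r47=101111 pc5: +32 =294
r48=110000 pc2: +4 =298
r49=110001 pc3: +8 =306
r50=110010 pc3: +8 =314
r51=110011 pc4: +16 =330
r52=110100 pc3: +8 =338
r53=110101 pc4: +16 =354
r54=110110 pc4: +16 =370
r55=110111 pc5: +32 =402
r56=111000 pc3: +8 =410
r57=111001 pc4: +16 =426
r58=111010 pc4: +16 =442
r59=111011 pc5: +32 =474
r60=111100 pc4: +16 =490
r61=111101 pc5: +32 =522
r62=111110 pc5: +32 =554
r63=111111 pc6: +64 =618
r64=1000000 pc1: +2 =620
r65=1000001 pc2: +4 =624
r66=1000010 pc2: +4 =628
r67=1000011 pc3: +8 =636
r68=1000100 pc2: +4 =640
r69=1000101 pc3: +8 =648
r70=1000110 pc3: +8 =656
r71=1000111 pc4: +16 =672
r72=1001000 pc2: +4 =676
r73=1001001 pc3: +8 =684
r74=1001010 pc3: +8 =692
r75=1001011 pc4: +16 =708
r76=1001100 pc3: +8 =716
r77=1001101 pc4: +16 =732
r78=1001110 pc4: +16 =748
r79=1001111 pc5: +32 =780
r80=1010000 pc2: +4 =784
r81=1010001 pc3: +8 =792
r82=1010010 pc3: +8 =800
r83=1010011 pc4: +16 =816
r84=1010100 pc3: +8 =824
r85=1010101 pc4: +16 =840
r86=1010110 pc4: +16 =856
r87=1010111 pc5: +32 =888
r88=1011000 pc3: +8 =896
r89=1011001 pc4: +16 =912
r90=1011010 pc4: +16 =928
r91=1011011 pc5: +32 =960
r92=1011100 pc4: +16 =976
r93=1011101 pc5: +32 =1008
r94=1011110 pc5: +32 =1040
r95=1011111 pc6: +64 =1104
r96=1100000 pc2: +4 =1108
r97=1100001 pc3: +8 =1116
r98=1100010 pc3: +8 =1124
r99=1100011 pc4: +16 =1140
r100=1100100 pc3: +8 =1148
r101=1100101 pc4: +16 =1164
r102=1100110 pc4: +16 =1180
r103=1100111 pc5: +32 =1212
r104=1101000 pc3: +8 =1220
r105=1101001 pc4: +16 =1236
r106=1101010 pc4: +16 =1252
r107=1101011 pc5: +32 =1284
r108=1101100 pc4: +16 =1300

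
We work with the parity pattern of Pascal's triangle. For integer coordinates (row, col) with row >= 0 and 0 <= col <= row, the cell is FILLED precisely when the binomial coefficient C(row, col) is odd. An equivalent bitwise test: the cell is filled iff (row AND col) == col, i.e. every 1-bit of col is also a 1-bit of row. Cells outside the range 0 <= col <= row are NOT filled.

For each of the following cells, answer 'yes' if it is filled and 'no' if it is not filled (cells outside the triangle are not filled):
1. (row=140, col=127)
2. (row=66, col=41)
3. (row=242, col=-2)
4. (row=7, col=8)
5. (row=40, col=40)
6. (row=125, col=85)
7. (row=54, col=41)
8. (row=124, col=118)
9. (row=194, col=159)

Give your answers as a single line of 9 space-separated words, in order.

Answer: no no no no yes yes no no no

Derivation:
(140,127): row=0b10001100, col=0b1111111, row AND col = 0b1100 = 12; 12 != 127 -> empty
(66,41): row=0b1000010, col=0b101001, row AND col = 0b0 = 0; 0 != 41 -> empty
(242,-2): col outside [0, 242] -> not filled
(7,8): col outside [0, 7] -> not filled
(40,40): row=0b101000, col=0b101000, row AND col = 0b101000 = 40; 40 == 40 -> filled
(125,85): row=0b1111101, col=0b1010101, row AND col = 0b1010101 = 85; 85 == 85 -> filled
(54,41): row=0b110110, col=0b101001, row AND col = 0b100000 = 32; 32 != 41 -> empty
(124,118): row=0b1111100, col=0b1110110, row AND col = 0b1110100 = 116; 116 != 118 -> empty
(194,159): row=0b11000010, col=0b10011111, row AND col = 0b10000010 = 130; 130 != 159 -> empty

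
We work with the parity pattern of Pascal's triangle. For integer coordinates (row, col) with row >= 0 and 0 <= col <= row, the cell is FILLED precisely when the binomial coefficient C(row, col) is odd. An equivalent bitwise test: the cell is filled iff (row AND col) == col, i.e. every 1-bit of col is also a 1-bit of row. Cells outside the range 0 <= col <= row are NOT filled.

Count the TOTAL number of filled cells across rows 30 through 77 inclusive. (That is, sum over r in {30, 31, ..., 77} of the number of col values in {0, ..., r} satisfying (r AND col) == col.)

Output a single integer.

r30=11110 pc4: +16 =16
r31=11111 pc5: +32 =48
r32=100000 pc1: +2 =50
r33=100001 pc2: +4 =54
r34=100010 pc2: +4 =58
r35=100011 pc3: +8 =66
r36=100100 pc2: +4 =70
r37=100101 pc3: +8 =78
r38=100110 pc3: +8 =86
r39=100111 pc4: +16 =102
r40=101000 pc2: +4 =106
r41=101001 pc3: +8 =114
r42=101010 pc3: +8 =122
r43=101011 pc4: +16 =138
r44=101100 pc3: +8 =146
r45=101101 pc4: +16 =162
r46=101110 pc4: +16 =178
r47=101111 pc5: +32 =210
r48=110000 pc2: +4 =214
r49=110001 pc3: +8 =222
r50=110010 pc3: +8 =230
r51=110011 pc4: +16 =246
r52=110100 pc3: +8 =254
r53=110101 pc4: +16 =270
r54=110110 pc4: +16 =286
r55=110111 pc5: +32 =318
r56=111000 pc3: +8 =326
r57=111001 pc4: +16 =342
r58=111010 pc4: +16 =358
r59=111011 pc5: +32 =390
r60=111100 pc4: +16 =406
r61=111101 pc5: +32 =438
r62=111110 pc5: +32 =470
r63=111111 pc6: +64 =534
r64=1000000 pc1: +2 =536
r65=1000001 pc2: +4 =540
r66=1000010 pc2: +4 =544
r67=1000011 pc3: +8 =552
r68=1000100 pc2: +4 =556
r69=1000101 pc3: +8 =564
r70=1000110 pc3: +8 =572
r71=1000111 pc4: +16 =588
r72=1001000 pc2: +4 =592
r73=1001001 pc3: +8 =600
r74=1001010 pc3: +8 =608
r75=1001011 pc4: +16 =624
r76=1001100 pc3: +8 =632
r77=1001101 pc4: +16 =648

Answer: 648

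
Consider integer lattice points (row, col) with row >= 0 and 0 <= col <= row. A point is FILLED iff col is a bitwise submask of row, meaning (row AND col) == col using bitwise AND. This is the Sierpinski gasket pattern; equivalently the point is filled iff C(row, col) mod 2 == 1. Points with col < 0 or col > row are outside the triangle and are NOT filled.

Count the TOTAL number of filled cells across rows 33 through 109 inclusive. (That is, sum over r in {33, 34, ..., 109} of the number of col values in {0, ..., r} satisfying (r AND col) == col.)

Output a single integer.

Answer: 1198

Derivation:
r33=100001 pc2: +4 =4
r34=100010 pc2: +4 =8
r35=100011 pc3: +8 =16
r36=100100 pc2: +4 =20
r37=100101 pc3: +8 =28
r38=100110 pc3: +8 =36
r39=100111 pc4: +16 =52
r40=101000 pc2: +4 =56
r41=101001 pc3: +8 =64
r42=101010 pc3: +8 =72
r43=101011 pc4: +16 =88
r44=101100 pc3: +8 =96
r45=101101 pc4: +16 =112
r46=101110 pc4: +16 =128
r47=101111 pc5: +32 =160
r48=110000 pc2: +4 =164
r49=110001 pc3: +8 =172
r50=110010 pc3: +8 =180
r51=110011 pc4: +16 =196
r52=110100 pc3: +8 =204
r53=110101 pc4: +16 =220
r54=110110 pc4: +16 =236
r55=110111 pc5: +32 =268
r56=111000 pc3: +8 =276
r57=111001 pc4: +16 =292
r58=111010 pc4: +16 =308
r59=111011 pc5: +32 =340
r60=111100 pc4: +16 =356
r61=111101 pc5: +32 =388
r62=111110 pc5: +32 =420
r63=111111 pc6: +64 =484
r64=1000000 pc1: +2 =486
r65=1000001 pc2: +4 =490
r66=1000010 pc2: +4 =494
r67=1000011 pc3: +8 =502
r68=1000100 pc2: +4 =506
r69=1000101 pc3: +8 =514
r70=1000110 pc3: +8 =522
r71=1000111 pc4: +16 =538
r72=1001000 pc2: +4 =542
r73=1001001 pc3: +8 =550
r74=1001010 pc3: +8 =558
r75=1001011 pc4: +16 =574
r76=1001100 pc3: +8 =582
r77=1001101 pc4: +16 =598
r78=1001110 pc4: +16 =614
r79=1001111 pc5: +32 =646
r80=1010000 pc2: +4 =650
r81=1010001 pc3: +8 =658
r82=1010010 pc3: +8 =666
r83=1010011 pc4: +16 =682
r84=1010100 pc3: +8 =690
r85=1010101 pc4: +16 =706
r86=1010110 pc4: +16 =722
r87=1010111 pc5: +32 =754
r88=1011000 pc3: +8 =762
r89=1011001 pc4: +16 =778
r90=1011010 pc4: +16 =794
r91=1011011 pc5: +32 =826
r92=1011100 pc4: +16 =842
r93=1011101 pc5: +32 =874
r94=1011110 pc5: +32 =906
r95=1011111 pc6: +64 =970
r96=1100000 pc2: +4 =974
r97=1100001 pc3: +8 =982
r98=1100010 pc3: +8 =990
r99=1100011 pc4: +16 =1006
r100=1100100 pc3: +8 =1014
r101=1100101 pc4: +16 =1030
r102=1100110 pc4: +16 =1046
r103=1100111 pc5: +32 =1078
r104=1101000 pc3: +8 =1086
r105=1101001 pc4: +16 =1102
r106=1101010 pc4: +16 =1118
r107=1101011 pc5: +32 =1150
r108=1101100 pc4: +16 =1166
r109=1101101 pc5: +32 =1198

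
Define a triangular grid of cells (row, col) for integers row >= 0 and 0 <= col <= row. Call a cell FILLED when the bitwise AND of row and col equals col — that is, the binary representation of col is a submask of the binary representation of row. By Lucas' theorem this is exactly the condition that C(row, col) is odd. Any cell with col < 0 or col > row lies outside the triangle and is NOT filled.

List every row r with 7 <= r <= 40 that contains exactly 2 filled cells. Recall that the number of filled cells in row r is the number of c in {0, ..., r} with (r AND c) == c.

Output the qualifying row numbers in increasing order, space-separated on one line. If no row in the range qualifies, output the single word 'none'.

Row r has 2^popcount(r) filled cells, so we need popcount(r) = log2(2) = 1.
Scan r = 7..40 and keep those with exactly 1 one-bits:
r=7=111 popcount=3 -> skip
r=8=1000 popcount=1 -> KEEP
r=9=1001 popcount=2 -> skip
r=10=1010 popcount=2 -> skip
r=11=1011 popcount=3 -> skip
r=12=1100 popcount=2 -> skip
r=13=1101 popcount=3 -> skip
r=14=1110 popcount=3 -> skip
r=15=1111 popcount=4 -> skip
r=16=10000 popcount=1 -> KEEP
r=17=10001 popcount=2 -> skip
r=18=10010 popcount=2 -> skip
r=19=10011 popcount=3 -> skip
r=20=10100 popcount=2 -> skip
r=21=10101 popcount=3 -> skip
r=22=10110 popcount=3 -> skip
r=23=10111 popcount=4 -> skip
r=24=11000 popcount=2 -> skip
r=25=11001 popcount=3 -> skip
r=26=11010 popcount=3 -> skip
r=27=11011 popcount=4 -> skip
r=28=11100 popcount=3 -> skip
r=29=11101 popcount=4 -> skip
r=30=11110 popcount=4 -> skip
r=31=11111 popcount=5 -> skip
r=32=100000 popcount=1 -> KEEP
r=33=100001 popcount=2 -> skip
r=34=100010 popcount=2 -> skip
r=35=100011 popcount=3 -> skip
r=36=100100 popcount=2 -> skip
r=37=100101 popcount=3 -> skip
r=38=100110 popcount=3 -> skip
r=39=100111 popcount=4 -> skip
r=40=101000 popcount=2 -> skip
Kept rows: 8 16 32

Answer: 8 16 32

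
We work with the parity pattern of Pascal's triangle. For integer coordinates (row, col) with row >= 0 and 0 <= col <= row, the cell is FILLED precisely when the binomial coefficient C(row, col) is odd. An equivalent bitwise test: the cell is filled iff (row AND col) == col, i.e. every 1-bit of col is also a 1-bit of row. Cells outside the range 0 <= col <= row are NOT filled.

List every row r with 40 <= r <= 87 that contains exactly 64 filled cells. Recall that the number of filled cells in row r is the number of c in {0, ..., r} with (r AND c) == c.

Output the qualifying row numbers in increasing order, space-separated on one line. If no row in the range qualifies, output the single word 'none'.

Row r has 2^popcount(r) filled cells, so we need popcount(r) = log2(64) = 6.
Scan r = 40..87 and keep those with exactly 6 one-bits:
r=40=101000 popcount=2 -> skip
r=41=101001 popcount=3 -> skip
r=42=101010 popcount=3 -> skip
r=43=101011 popcount=4 -> skip
r=44=101100 popcount=3 -> skip
r=45=101101 popcount=4 -> skip
r=46=101110 popcount=4 -> skip
r=47=101111 popcount=5 -> skip
r=48=110000 popcount=2 -> skip
r=49=110001 popcount=3 -> skip
r=50=110010 popcount=3 -> skip
r=51=110011 popcount=4 -> skip
r=52=110100 popcount=3 -> skip
r=53=110101 popcount=4 -> skip
r=54=110110 popcount=4 -> skip
r=55=110111 popcount=5 -> skip
r=56=111000 popcount=3 -> skip
r=57=111001 popcount=4 -> skip
r=58=111010 popcount=4 -> skip
r=59=111011 popcount=5 -> skip
r=60=111100 popcount=4 -> skip
r=61=111101 popcount=5 -> skip
r=62=111110 popcount=5 -> skip
r=63=111111 popcount=6 -> KEEP
r=64=1000000 popcount=1 -> skip
r=65=1000001 popcount=2 -> skip
r=66=1000010 popcount=2 -> skip
r=67=1000011 popcount=3 -> skip
r=68=1000100 popcount=2 -> skip
r=69=1000101 popcount=3 -> skip
r=70=1000110 popcount=3 -> skip
r=71=1000111 popcount=4 -> skip
r=72=1001000 popcount=2 -> skip
r=73=1001001 popcount=3 -> skip
r=74=1001010 popcount=3 -> skip
r=75=1001011 popcount=4 -> skip
r=76=1001100 popcount=3 -> skip
r=77=1001101 popcount=4 -> skip
r=78=1001110 popcount=4 -> skip
r=79=1001111 popcount=5 -> skip
r=80=1010000 popcount=2 -> skip
r=81=1010001 popcount=3 -> skip
r=82=1010010 popcount=3 -> skip
r=83=1010011 popcount=4 -> skip
r=84=1010100 popcount=3 -> skip
r=85=1010101 popcount=4 -> skip
r=86=1010110 popcount=4 -> skip
r=87=1010111 popcount=5 -> skip
Kept rows: 63

Answer: 63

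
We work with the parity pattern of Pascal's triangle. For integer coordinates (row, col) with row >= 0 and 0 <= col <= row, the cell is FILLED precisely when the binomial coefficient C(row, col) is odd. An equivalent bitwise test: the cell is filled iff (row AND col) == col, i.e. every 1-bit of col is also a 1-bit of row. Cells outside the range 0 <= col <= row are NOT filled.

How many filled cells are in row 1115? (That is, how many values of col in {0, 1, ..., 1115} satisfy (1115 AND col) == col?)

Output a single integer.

1115 in binary = 10001011011
popcount(1115) = number of 1-bits in 10001011011 = 6
A col c satisfies (1115 AND c) == c iff every set bit of c is also set in 1115; each of the 6 set bits of 1115 can independently be on or off in c.
count = 2^6 = 64

Answer: 64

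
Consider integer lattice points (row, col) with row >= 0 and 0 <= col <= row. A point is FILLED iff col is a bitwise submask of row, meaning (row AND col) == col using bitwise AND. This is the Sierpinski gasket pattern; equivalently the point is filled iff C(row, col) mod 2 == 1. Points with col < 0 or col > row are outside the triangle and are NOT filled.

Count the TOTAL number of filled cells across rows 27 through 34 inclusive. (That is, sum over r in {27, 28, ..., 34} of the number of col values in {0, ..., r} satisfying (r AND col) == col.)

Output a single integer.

Answer: 98

Derivation:
r27=11011 pc4: +16 =16
r28=11100 pc3: +8 =24
r29=11101 pc4: +16 =40
r30=11110 pc4: +16 =56
r31=11111 pc5: +32 =88
r32=100000 pc1: +2 =90
r33=100001 pc2: +4 =94
r34=100010 pc2: +4 =98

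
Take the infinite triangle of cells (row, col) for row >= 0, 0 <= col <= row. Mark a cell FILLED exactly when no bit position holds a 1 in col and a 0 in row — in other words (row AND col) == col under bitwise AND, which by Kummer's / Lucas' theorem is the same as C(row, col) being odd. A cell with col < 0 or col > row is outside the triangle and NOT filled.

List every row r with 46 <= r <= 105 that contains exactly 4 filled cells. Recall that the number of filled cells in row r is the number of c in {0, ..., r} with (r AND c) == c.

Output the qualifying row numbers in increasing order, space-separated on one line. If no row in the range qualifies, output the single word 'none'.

Row r has 2^popcount(r) filled cells, so we need popcount(r) = log2(4) = 2.
Scan r = 46..105 and keep those with exactly 2 one-bits:
r=46=101110 popcount=4 -> skip
r=47=101111 popcount=5 -> skip
r=48=110000 popcount=2 -> KEEP
r=49=110001 popcount=3 -> skip
r=50=110010 popcount=3 -> skip
r=51=110011 popcount=4 -> skip
r=52=110100 popcount=3 -> skip
r=53=110101 popcount=4 -> skip
r=54=110110 popcount=4 -> skip
r=55=110111 popcount=5 -> skip
r=56=111000 popcount=3 -> skip
r=57=111001 popcount=4 -> skip
r=58=111010 popcount=4 -> skip
r=59=111011 popcount=5 -> skip
r=60=111100 popcount=4 -> skip
r=61=111101 popcount=5 -> skip
r=62=111110 popcount=5 -> skip
r=63=111111 popcount=6 -> skip
r=64=1000000 popcount=1 -> skip
r=65=1000001 popcount=2 -> KEEP
r=66=1000010 popcount=2 -> KEEP
r=67=1000011 popcount=3 -> skip
r=68=1000100 popcount=2 -> KEEP
r=69=1000101 popcount=3 -> skip
r=70=1000110 popcount=3 -> skip
r=71=1000111 popcount=4 -> skip
r=72=1001000 popcount=2 -> KEEP
r=73=1001001 popcount=3 -> skip
r=74=1001010 popcount=3 -> skip
r=75=1001011 popcount=4 -> skip
r=76=1001100 popcount=3 -> skip
r=77=1001101 popcount=4 -> skip
r=78=1001110 popcount=4 -> skip
r=79=1001111 popcount=5 -> skip
r=80=1010000 popcount=2 -> KEEP
r=81=1010001 popcount=3 -> skip
r=82=1010010 popcount=3 -> skip
r=83=1010011 popcount=4 -> skip
r=84=1010100 popcount=3 -> skip
r=85=1010101 popcount=4 -> skip
r=86=1010110 popcount=4 -> skip
r=87=1010111 popcount=5 -> skip
r=88=1011000 popcount=3 -> skip
r=89=1011001 popcount=4 -> skip
r=90=1011010 popcount=4 -> skip
r=91=1011011 popcount=5 -> skip
r=92=1011100 popcount=4 -> skip
r=93=1011101 popcount=5 -> skip
r=94=1011110 popcount=5 -> skip
r=95=1011111 popcount=6 -> skip
r=96=1100000 popcount=2 -> KEEP
r=97=1100001 popcount=3 -> skip
r=98=1100010 popcount=3 -> skip
r=99=1100011 popcount=4 -> skip
r=100=1100100 popcount=3 -> skip
r=101=1100101 popcount=4 -> skip
r=102=1100110 popcount=4 -> skip
r=103=1100111 popcount=5 -> skip
r=104=1101000 popcount=3 -> skip
r=105=1101001 popcount=4 -> skip
Kept rows: 48 65 66 68 72 80 96

Answer: 48 65 66 68 72 80 96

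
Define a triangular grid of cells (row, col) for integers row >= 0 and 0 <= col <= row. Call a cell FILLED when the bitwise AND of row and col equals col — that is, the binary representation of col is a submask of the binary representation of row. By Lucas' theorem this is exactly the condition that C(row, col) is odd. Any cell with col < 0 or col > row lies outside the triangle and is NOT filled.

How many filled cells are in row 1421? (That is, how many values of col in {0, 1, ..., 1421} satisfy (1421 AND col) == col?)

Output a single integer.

1421 in binary = 10110001101
popcount(1421) = number of 1-bits in 10110001101 = 6
A col c satisfies (1421 AND c) == c iff every set bit of c is also set in 1421; each of the 6 set bits of 1421 can independently be on or off in c.
count = 2^6 = 64

Answer: 64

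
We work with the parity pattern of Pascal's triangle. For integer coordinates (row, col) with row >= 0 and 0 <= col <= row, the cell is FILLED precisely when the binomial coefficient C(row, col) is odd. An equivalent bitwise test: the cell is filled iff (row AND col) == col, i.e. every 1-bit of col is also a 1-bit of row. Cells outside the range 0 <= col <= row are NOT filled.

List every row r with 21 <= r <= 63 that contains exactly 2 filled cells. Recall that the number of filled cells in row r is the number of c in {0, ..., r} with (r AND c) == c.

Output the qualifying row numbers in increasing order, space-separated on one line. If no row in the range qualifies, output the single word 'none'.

Row r has 2^popcount(r) filled cells, so we need popcount(r) = log2(2) = 1.
Scan r = 21..63 and keep those with exactly 1 one-bits:
r=21=10101 popcount=3 -> skip
r=22=10110 popcount=3 -> skip
r=23=10111 popcount=4 -> skip
r=24=11000 popcount=2 -> skip
r=25=11001 popcount=3 -> skip
r=26=11010 popcount=3 -> skip
r=27=11011 popcount=4 -> skip
r=28=11100 popcount=3 -> skip
r=29=11101 popcount=4 -> skip
r=30=11110 popcount=4 -> skip
r=31=11111 popcount=5 -> skip
r=32=100000 popcount=1 -> KEEP
r=33=100001 popcount=2 -> skip
r=34=100010 popcount=2 -> skip
r=35=100011 popcount=3 -> skip
r=36=100100 popcount=2 -> skip
r=37=100101 popcount=3 -> skip
r=38=100110 popcount=3 -> skip
r=39=100111 popcount=4 -> skip
r=40=101000 popcount=2 -> skip
r=41=101001 popcount=3 -> skip
r=42=101010 popcount=3 -> skip
r=43=101011 popcount=4 -> skip
r=44=101100 popcount=3 -> skip
r=45=101101 popcount=4 -> skip
r=46=101110 popcount=4 -> skip
r=47=101111 popcount=5 -> skip
r=48=110000 popcount=2 -> skip
r=49=110001 popcount=3 -> skip
r=50=110010 popcount=3 -> skip
r=51=110011 popcount=4 -> skip
r=52=110100 popcount=3 -> skip
r=53=110101 popcount=4 -> skip
r=54=110110 popcount=4 -> skip
r=55=110111 popcount=5 -> skip
r=56=111000 popcount=3 -> skip
r=57=111001 popcount=4 -> skip
r=58=111010 popcount=4 -> skip
r=59=111011 popcount=5 -> skip
r=60=111100 popcount=4 -> skip
r=61=111101 popcount=5 -> skip
r=62=111110 popcount=5 -> skip
r=63=111111 popcount=6 -> skip
Kept rows: 32

Answer: 32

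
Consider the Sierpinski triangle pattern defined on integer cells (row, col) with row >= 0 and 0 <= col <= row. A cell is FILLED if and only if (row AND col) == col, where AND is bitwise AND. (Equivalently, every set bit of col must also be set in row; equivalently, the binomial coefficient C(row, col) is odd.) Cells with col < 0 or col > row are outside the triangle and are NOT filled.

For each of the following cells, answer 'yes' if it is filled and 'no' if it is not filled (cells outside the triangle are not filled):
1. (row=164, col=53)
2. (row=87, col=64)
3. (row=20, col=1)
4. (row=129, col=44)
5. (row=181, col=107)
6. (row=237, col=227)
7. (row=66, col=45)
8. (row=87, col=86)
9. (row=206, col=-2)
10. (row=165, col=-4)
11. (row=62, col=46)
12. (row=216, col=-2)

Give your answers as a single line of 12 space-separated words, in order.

(164,53): row=0b10100100, col=0b110101, row AND col = 0b100100 = 36; 36 != 53 -> empty
(87,64): row=0b1010111, col=0b1000000, row AND col = 0b1000000 = 64; 64 == 64 -> filled
(20,1): row=0b10100, col=0b1, row AND col = 0b0 = 0; 0 != 1 -> empty
(129,44): row=0b10000001, col=0b101100, row AND col = 0b0 = 0; 0 != 44 -> empty
(181,107): row=0b10110101, col=0b1101011, row AND col = 0b100001 = 33; 33 != 107 -> empty
(237,227): row=0b11101101, col=0b11100011, row AND col = 0b11100001 = 225; 225 != 227 -> empty
(66,45): row=0b1000010, col=0b101101, row AND col = 0b0 = 0; 0 != 45 -> empty
(87,86): row=0b1010111, col=0b1010110, row AND col = 0b1010110 = 86; 86 == 86 -> filled
(206,-2): col outside [0, 206] -> not filled
(165,-4): col outside [0, 165] -> not filled
(62,46): row=0b111110, col=0b101110, row AND col = 0b101110 = 46; 46 == 46 -> filled
(216,-2): col outside [0, 216] -> not filled

Answer: no yes no no no no no yes no no yes no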